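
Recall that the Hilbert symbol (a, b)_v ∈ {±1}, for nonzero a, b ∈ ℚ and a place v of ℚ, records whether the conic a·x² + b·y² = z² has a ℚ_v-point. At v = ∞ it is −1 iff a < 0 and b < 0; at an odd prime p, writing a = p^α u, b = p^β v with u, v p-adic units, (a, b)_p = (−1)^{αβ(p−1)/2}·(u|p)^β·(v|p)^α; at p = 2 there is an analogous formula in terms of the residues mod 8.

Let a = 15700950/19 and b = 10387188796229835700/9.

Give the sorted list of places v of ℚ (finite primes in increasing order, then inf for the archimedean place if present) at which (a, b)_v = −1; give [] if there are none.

[2, 19, 23, 43]

(a, b) ≡ (1325858, 1333) mod (ℚ^×)²; places V = {2, 3, 5, 11, 19, 23, 31, 37, 41, 43, ∞}.
(a,b)_43: α=0, u≡28; β=1, v≡31 (mod 43); (28|43)=-1, (31|43)=+1; sign (−1)^0·-1^1·+1^0 = -1.
(a,b)_5: α=2, u≡2; β=2, v≡2 (mod 5); (2|5)=-1, (2|5)=-1; sign (−1)^0·-1^2·-1^2 = +1.
(a,b)_19: α=-1, u≡15; β=0, v≡14 (mod 19); (15|19)=-1, (14|19)=-1; sign (−1)^0·-1^0·-1^-1 = -1.
(a,b)_31: α=0, u≡20; β=1, v≡17 (mod 31); (20|31)=+1, (17|31)=-1; sign (−1)^0·+1^1·-1^0 = +1.
(a,b)_∞: sgn(1325858)=+, sgn(1333)=+, so +1.
(a,b)_2: α=1, β=2; u≡1, v≡5 (mod 8); ε(u)ε(v)=0·0, αω(v)=1·1, βω(u)=2·0; sum ≡ 1  ⇒  -1.
(a,b)_3: α=2, u≡2; β=-2, v≡1 (mod 3); (2|3)=-1, (1|3)=+1; sign (−1)^0·-1^-2·+1^2 = +1.
(a,b)_37: α=1, u≡31; β=2, v≡26 (mod 37); (31|37)=-1, (26|37)=+1; sign (−1)^0·-1^2·+1^1 = +1.
(a,b)_41: α=1, u≡7; β=2, v≡21 (mod 41); (7|41)=-1, (21|41)=+1; sign (−1)^0·-1^2·+1^1 = +1.
(a,b)_23: α=1, u≡9; β=4, v≡10 (mod 23); (9|23)=+1, (10|23)=-1; sign (−1)^0·+1^4·-1^1 = -1.
(a,b)_11: α=0, u≡7; β=2, v≡10 (mod 11); (7|11)=-1, (10|11)=-1; sign (−1)^0·-1^2·-1^0 = +1.
Ram(1325858, 1333) = {2, 19, 23, 43}; no ℚ_2-point on the conic.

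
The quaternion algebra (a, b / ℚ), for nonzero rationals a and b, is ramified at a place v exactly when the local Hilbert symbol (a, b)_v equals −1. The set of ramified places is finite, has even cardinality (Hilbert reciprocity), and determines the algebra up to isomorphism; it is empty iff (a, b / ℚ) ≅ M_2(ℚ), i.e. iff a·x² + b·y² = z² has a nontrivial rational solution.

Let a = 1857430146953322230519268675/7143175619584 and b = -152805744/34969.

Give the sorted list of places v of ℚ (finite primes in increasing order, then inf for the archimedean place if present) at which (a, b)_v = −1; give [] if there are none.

[7, 13]

(a, b) ≡ (483, -6279) mod (ℚ^×)²; places V = {2, 3, 5, 7, 11, 13, 17, 23, ∞}.
(a,b)_13: α=10, u≡8; β=3, v≡2 (mod 13); (8|13)=-1, (2|13)=-1; sign (−1)^0·-1^3·-1^10 = -1.
(a,b)_∞: sgn(483)=+, sgn(-6279)=−, so +1.
(a,b)_3: α=17, u≡2; β=3, v≡1 (mod 3); (2|3)=-1, (1|3)=+1; sign (−1)^1·-1^3·+1^17 = +1.
(a,b)_23: α=3, u≡14; β=1, v≡16 (mod 23); (14|23)=-1, (16|23)=+1; sign (−1)^1·-1^1·+1^3 = +1.
(a,b)_17: α=-8, u≡5; β=-2, v≡7 (mod 17); (5|17)=-1, (7|17)=-1; sign (−1)^0·-1^-2·-1^-8 = +1.
(a,b)_2: α=-10, β=4; u≡3, v≡1 (mod 8); ε(u)ε(v)=1·0, αω(v)=-10·0, βω(u)=4·1; sum ≡ 0  ⇒  +1.
(a,b)_11: α=0, u≡8; β=-2, v≡10 (mod 11); (8|11)=-1, (10|11)=-1; sign (−1)^0·-1^-2·-1^0 = +1.
(a,b)_5: α=2, u≡3; β=0, v≡4 (mod 5); (3|5)=-1, (4|5)=+1; sign (−1)^0·-1^0·+1^2 = +1.
(a,b)_7: α=3, u≡5; β=1, v≡6 (mod 7); (5|7)=-1, (6|7)=-1; sign (−1)^1·-1^1·-1^3 = -1.
Ram(483, -6279) = {7, 13}; no ℚ_7-point on the conic.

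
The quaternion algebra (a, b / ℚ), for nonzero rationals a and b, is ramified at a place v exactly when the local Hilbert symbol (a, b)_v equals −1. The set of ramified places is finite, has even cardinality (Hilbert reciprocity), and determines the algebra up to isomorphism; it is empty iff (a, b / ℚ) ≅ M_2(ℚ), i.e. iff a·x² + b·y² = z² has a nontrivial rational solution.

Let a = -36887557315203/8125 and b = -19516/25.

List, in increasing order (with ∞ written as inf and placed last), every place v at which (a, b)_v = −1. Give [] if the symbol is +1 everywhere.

[17, 37, 41, inf]

(a, b) ≡ (-418065479, -4879) mod (ℚ^×)²; places V = {2, 3, 5, 7, 13, 17, 29, 37, 41, 43, ∞}.
(a,b)_37: α=1, u≡25; β=0, v≡23 (mod 37); (25|37)=+1, (23|37)=-1; sign (−1)^0·+1^0·-1^1 = -1.
(a,b)_17: α=3, u≡5; β=1, v≡1 (mod 17); (5|17)=-1, (1|17)=+1; sign (−1)^0·-1^1·+1^3 = -1.
(a,b)_3: α=4, u≡1; β=0, v≡2 (mod 3); (1|3)=+1, (2|3)=-1; sign (−1)^0·+1^0·-1^4 = +1.
(a,b)_13: α=-1, u≡3; β=0, v≡3 (mod 13); (3|13)=+1, (3|13)=+1; sign (−1)^0·+1^0·+1^-1 = +1.
(a,b)_43: α=1, u≡28; β=0, v≡14 (mod 43); (28|43)=-1, (14|43)=+1; sign (−1)^0·-1^0·+1^1 = +1.
(a,b)_5: α=-4, u≡4; β=-2, v≡4 (mod 5); (4|5)=+1, (4|5)=+1; sign (−1)^0·+1^-2·+1^-4 = +1.
(a,b)_7: α=2, u≡4; β=1, v≡3 (mod 7); (4|7)=+1, (3|7)=-1; sign (−1)^0·+1^1·-1^2 = +1.
(a,b)_∞: sgn(-418065479)=−, sgn(-4879)=−, so -1.
(a,b)_41: α=1, u≡11; β=1, v≡40 (mod 41); (11|41)=-1, (40|41)=+1; sign (−1)^0·-1^1·+1^1 = -1.
(a,b)_2: α=0, β=2; u≡1, v≡1 (mod 8); ε(u)ε(v)=0·0, αω(v)=0·0, βω(u)=2·0; sum ≡ 0  ⇒  +1.
(a,b)_29: α=1, u≡9; β=0, v≡7 (mod 29); (9|29)=+1, (7|29)=+1; sign (−1)^0·+1^0·+1^1 = +1.
(-418065479, -4879 / ℚ) ramifies at {17, 37, 41, ∞}: a division algebra.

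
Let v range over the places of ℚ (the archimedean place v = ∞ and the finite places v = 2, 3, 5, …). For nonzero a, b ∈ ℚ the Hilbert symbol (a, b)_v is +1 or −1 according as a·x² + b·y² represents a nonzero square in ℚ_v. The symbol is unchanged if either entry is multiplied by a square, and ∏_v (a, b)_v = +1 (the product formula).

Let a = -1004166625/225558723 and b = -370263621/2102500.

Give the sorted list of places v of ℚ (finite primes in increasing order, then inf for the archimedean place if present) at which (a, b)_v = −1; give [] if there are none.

[3, inf]

Mod squares: a ≡ -1155, b ≡ -21. Check v ∈ {∞, 2, 3, 5, 7, 11, 13, 17, 19, 23, 29}.
v=7: a=7^1·(≡5), b=7^1·(≡4) mod 7; (5|7)=-1, (4|7)=+1; (−1)^{1·1·3}·(-1)^1·(+1)^1 = +1.
v=19: a=19^2·(≡5), b=19^2·(≡11) mod 19; (5|19)=+1, (11|19)=+1; (−1)^{2·2·9}·(+1)^2·(+1)^2 = +1.
v=∞: -1155 < 0 and -21 < 0  ⇒  (a,b)_∞ = -1.
v=13: a=13^-2·(≡5), b=13^2·(≡2) mod 13; (5|13)=-1, (2|13)=-1; (−1)^{-2·2·6}·(-1)^2·(-1)^-2 = +1.
v=5: a=5^3·(≡4), b=5^-4·(≡1) mod 5; (4|5)=+1, (1|5)=+1; (−1)^{3·-4·2}·(+1)^-4·(+1)^3 = +1.
v=11: a=11^1·(≡5), b=11^0·(≡5) mod 11; (5|11)=+1, (5|11)=+1; (−1)^{1·0·5}·(+1)^0·(+1)^1 = +1.
v=2: v_2(a)=0, v_2(b)=-2; units ≡ 5, 3 (mod 8); ε·ε+αω+βω = 0·1+0·1+-2·1 ≡ 0  ⇒  (a,b)_2 = +1.
v=23: a=23^-2·(≡8), b=23^0·(≡16) mod 23; (8|23)=+1, (16|23)=+1; (−1)^{-2·0·11}·(+1)^0·(+1)^-2 = +1.
v=17: a=17^2·(≡13), b=17^2·(≡2) mod 17; (13|17)=+1, (2|17)=+1; (−1)^{2·2·8}·(+1)^2·(+1)^2 = +1.
v=29: a=29^-2·(≡7), b=29^-2·(≡19) mod 29; (7|29)=+1, (19|29)=-1; (−1)^{-2·-2·14}·(+1)^-2·(-1)^-2 = +1.
v=3: a=3^-1·(≡2), b=3^1·(≡2) mod 3; (2|3)=-1, (2|3)=-1; (−1)^{-1·1·1}·(-1)^1·(-1)^-1 = -1.
|Ram(-1155, -21)| = 2, even; anisotropic at {3, ∞}.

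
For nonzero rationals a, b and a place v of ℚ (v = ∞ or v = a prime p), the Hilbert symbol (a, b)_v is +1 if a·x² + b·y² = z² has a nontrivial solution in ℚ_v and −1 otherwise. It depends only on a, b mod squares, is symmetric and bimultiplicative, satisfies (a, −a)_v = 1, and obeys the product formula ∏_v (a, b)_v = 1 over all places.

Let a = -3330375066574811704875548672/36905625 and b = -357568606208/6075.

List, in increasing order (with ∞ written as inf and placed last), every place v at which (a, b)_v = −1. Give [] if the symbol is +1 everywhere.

(a, b) ≡ (-407, -1581) mod (ℚ^×)²; places V = {2, 3, 5, 11, 17, 31, 37, ∞}.
(a,b)_17: α=2, u≡16; β=1, v≡8 (mod 17); (16|17)=+1, (8|17)=+1; sign (−1)^0·+1^1·+1^2 = +1.
(a,b)_5: α=-4, u≡2; β=-2, v≡4 (mod 5); (2|5)=-1, (4|5)=+1; sign (−1)^0·-1^-2·+1^-4 = +1.
(a,b)_31: α=2, u≡21; β=1, v≡3 (mod 31); (21|31)=-1, (3|31)=-1; sign (−1)^0·-1^1·-1^2 = -1.
(a,b)_2: α=30, β=12; u≡1, v≡3 (mod 8); ε(u)ε(v)=0·1, αω(v)=30·1, βω(u)=12·0; sum ≡ 0  ⇒  +1.
(a,b)_3: α=-10, u≡1; β=-5, v≡1 (mod 3); (1|3)=+1, (1|3)=+1; sign (−1)^0·+1^-5·+1^-10 = +1.
(a,b)_11: α=5, u≡6; β=2, v≡3 (mod 11); (6|11)=-1, (3|11)=+1; sign (−1)^0·-1^2·+1^5 = +1.
(a,b)_37: α=5, u≡21; β=2, v≡4 (mod 37); (21|37)=+1, (4|37)=+1; sign (−1)^0·+1^2·+1^5 = +1.
(a,b)_∞: sgn(-407)=−, sgn(-1581)=−, so -1.
Ram(-407, -1581) = {31, ∞}; no ℚ_31-point on the conic.

[31, inf]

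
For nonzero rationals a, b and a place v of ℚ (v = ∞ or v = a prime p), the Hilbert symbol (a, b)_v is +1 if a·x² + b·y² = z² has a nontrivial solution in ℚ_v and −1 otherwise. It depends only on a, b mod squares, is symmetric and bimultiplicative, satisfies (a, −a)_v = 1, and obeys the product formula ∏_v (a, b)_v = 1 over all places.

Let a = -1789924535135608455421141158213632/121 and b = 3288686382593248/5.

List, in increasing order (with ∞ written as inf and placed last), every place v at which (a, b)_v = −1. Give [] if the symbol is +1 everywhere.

[2, 5, 17, 19, 29, 31]

(a, b) ≡ (-397358, 1761110) mod (ℚ^×)²; places V = {2, 5, 7, 11, 13, 17, 19, 23, 29, 31, ∞}.
(a,b)_31: α=3, u≡25; β=1, v≡28 (mod 31); (25|31)=+1, (28|31)=+1; sign (−1)^1·+1^1·+1^3 = -1.
(a,b)_2: α=11, β=5; u≡1, v≡3 (mod 8); ε(u)ε(v)=0·1, αω(v)=11·1, βω(u)=5·0; sum ≡ 1  ⇒  -1.
(a,b)_5: α=0, u≡3; β=-1, v≡3 (mod 5); (3|5)=-1, (3|5)=-1; sign (−1)^0·-1^-1·-1^0 = -1.
(a,b)_17: α=5, u≡9; β=2, v≡3 (mod 17); (9|17)=+1, (3|17)=-1; sign (−1)^0·+1^2·-1^5 = -1.
(a,b)_29: α=5, u≡26; β=2, v≡19 (mod 29); (26|29)=-1, (19|29)=-1; sign (−1)^0·-1^2·-1^5 = -1.
(a,b)_7: α=4, u≡1; β=4, v≡1 (mod 7); (1|7)=+1, (1|7)=+1; sign (−1)^0·+1^4·+1^4 = +1.
(a,b)_23: α=2, u≡12; β=1, v≡3 (mod 23); (12|23)=+1, (3|23)=+1; sign (−1)^0·+1^1·+1^2 = +1.
(a,b)_13: α=3, u≡4; β=1, v≡3 (mod 13); (4|13)=+1, (3|13)=+1; sign (−1)^0·+1^1·+1^3 = +1.
(a,b)_∞: sgn(-397358)=−, sgn(1761110)=+, so +1.
(a,b)_11: α=-2, u≡2; β=0, v≡2 (mod 11); (2|11)=-1, (2|11)=-1; sign (−1)^0·-1^0·-1^-2 = +1.
(a,b)_19: α=2, u≡8; β=1, v≡10 (mod 19); (8|19)=-1, (10|19)=-1; sign (−1)^0·-1^1·-1^2 = -1.
Ram(-397358, 1761110) = {2, 5, 17, 19, 29, 31}; no ℚ_2-point on the conic.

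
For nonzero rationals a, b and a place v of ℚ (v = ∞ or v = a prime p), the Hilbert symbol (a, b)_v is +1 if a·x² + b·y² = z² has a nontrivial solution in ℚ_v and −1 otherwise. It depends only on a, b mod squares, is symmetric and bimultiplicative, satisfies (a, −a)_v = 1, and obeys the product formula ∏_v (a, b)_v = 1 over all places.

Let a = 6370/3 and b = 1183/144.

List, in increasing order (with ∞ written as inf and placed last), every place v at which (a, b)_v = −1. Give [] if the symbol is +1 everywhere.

[2, 5, 7, 13]

(a, b) ≡ (390, 7) mod (ℚ^×)²; places V = {2, 3, 5, 7, 13, ∞}.
(a,b)_2: α=1, β=-4; u≡3, v≡7 (mod 8); ε(u)ε(v)=1·1, αω(v)=1·0, βω(u)=-4·1; sum ≡ 1  ⇒  -1.
(a,b)_∞: sgn(390)=+, sgn(7)=+, so +1.
(a,b)_3: α=-1, u≡1; β=-2, v≡1 (mod 3); (1|3)=+1, (1|3)=+1; sign (−1)^0·+1^-2·+1^-1 = +1.
(a,b)_13: α=1, u≡3; β=2, v≡7 (mod 13); (3|13)=+1, (7|13)=-1; sign (−1)^0·+1^2·-1^1 = -1.
(a,b)_7: α=2, u≡6; β=1, v≡2 (mod 7); (6|7)=-1, (2|7)=+1; sign (−1)^0·-1^1·+1^2 = -1.
(a,b)_5: α=1, u≡3; β=0, v≡2 (mod 5); (3|5)=-1, (2|5)=-1; sign (−1)^0·-1^0·-1^1 = -1.
(390, 7 / ℚ) ramifies at {2, 5, 7, 13}: a division algebra.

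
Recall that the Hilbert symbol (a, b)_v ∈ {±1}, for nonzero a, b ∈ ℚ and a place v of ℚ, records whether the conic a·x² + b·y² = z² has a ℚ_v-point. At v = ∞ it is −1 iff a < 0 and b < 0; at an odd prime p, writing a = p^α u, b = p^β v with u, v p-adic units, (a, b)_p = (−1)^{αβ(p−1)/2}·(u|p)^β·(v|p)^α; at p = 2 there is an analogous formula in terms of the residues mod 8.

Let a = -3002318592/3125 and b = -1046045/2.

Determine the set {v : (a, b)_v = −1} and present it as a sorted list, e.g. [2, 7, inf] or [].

(a, b) ≡ (-3315, -17290) mod (ℚ^×)²; places V = {2, 3, 5, 7, 11, 13, 17, 19, ∞}.
(a,b)_13: α=1, u≡11; β=1, v≡9 (mod 13); (11|13)=-1, (9|13)=+1; sign (−1)^0·-1^1·+1^1 = -1.
(a,b)_19: α=2, u≡3; β=1, v≡13 (mod 19); (3|19)=-1, (13|19)=-1; sign (−1)^0·-1^1·-1^2 = -1.
(a,b)_17: α=1, u≡15; β=0, v≡8 (mod 17); (15|17)=+1, (8|17)=+1; sign (−1)^0·+1^0·+1^1 = +1.
(a,b)_11: α=0, u≡2; β=2, v≡6 (mod 11); (2|11)=-1, (6|11)=-1; sign (−1)^0·-1^2·-1^0 = +1.
(a,b)_3: α=1, u≡2; β=0, v≡2 (mod 3); (2|3)=-1, (2|3)=-1; sign (−1)^0·-1^0·-1^1 = -1.
(a,b)_2: α=8, β=-1; u≡5, v≡3 (mod 8); ε(u)ε(v)=0·1, αω(v)=8·1, βω(u)=-1·1; sum ≡ 1  ⇒  -1.
(a,b)_∞: sgn(-3315)=−, sgn(-17290)=−, so -1.
(a,b)_5: α=-5, u≡3; β=1, v≡3 (mod 5); (3|5)=-1, (3|5)=-1; sign (−1)^0·-1^1·-1^-5 = +1.
(a,b)_7: α=2, u≡6; β=1, v≡4 (mod 7); (6|7)=-1, (4|7)=+1; sign (−1)^0·-1^1·+1^2 = -1.
|Ram(-3315, -17290)| = 6, even; anisotropic at {2, 3, 7, 13, 19, ∞}.

[2, 3, 7, 13, 19, inf]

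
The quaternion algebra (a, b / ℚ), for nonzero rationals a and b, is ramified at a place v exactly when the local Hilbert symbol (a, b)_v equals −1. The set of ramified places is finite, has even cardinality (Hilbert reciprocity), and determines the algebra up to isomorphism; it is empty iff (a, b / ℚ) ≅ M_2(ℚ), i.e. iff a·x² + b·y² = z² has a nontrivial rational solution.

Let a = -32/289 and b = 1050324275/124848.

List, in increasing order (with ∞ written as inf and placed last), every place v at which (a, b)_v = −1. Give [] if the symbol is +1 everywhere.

[7, 13]

(a, b) ≡ (-2, 57057) mod (ℚ^×)²; places V = {2, 3, 5, 7, 11, 13, 17, 19, 47, ∞}.
(a,b)_∞: sgn(-2)=−, sgn(57057)=+, so +1.
(a,b)_5: α=0, u≡2; β=2, v≡2 (mod 5); (2|5)=-1, (2|5)=-1; sign (−1)^0·-1^2·-1^0 = +1.
(a,b)_3: α=0, u≡1; β=-3, v≡2 (mod 3); (1|3)=+1, (2|3)=-1; sign (−1)^0·+1^-3·-1^0 = +1.
(a,b)_17: α=-2, u≡2; β=-2, v≡7 (mod 17); (2|17)=+1, (7|17)=-1; sign (−1)^0·+1^-2·-1^-2 = +1.
(a,b)_7: α=0, u≡5; β=1, v≡3 (mod 7); (5|7)=-1, (3|7)=-1; sign (−1)^0·-1^1·-1^0 = -1.
(a,b)_2: α=5, β=-4; u≡7, v≡1 (mod 8); ε(u)ε(v)=1·0, αω(v)=5·0, βω(u)=-4·0; sum ≡ 0  ⇒  +1.
(a,b)_11: α=0, u≡4; β=1, v≡6 (mod 11); (4|11)=+1, (6|11)=-1; sign (−1)^0·+1^1·-1^0 = +1.
(a,b)_13: α=0, u≡11; β=1, v≡8 (mod 13); (11|13)=-1, (8|13)=-1; sign (−1)^0·-1^1·-1^0 = -1.
(a,b)_47: α=0, u≡29; β=2, v≡22 (mod 47); (29|47)=-1, (22|47)=-1; sign (−1)^0·-1^2·-1^0 = +1.
(a,b)_19: α=0, u≡11; β=1, v≡9 (mod 19); (11|19)=+1, (9|19)=+1; sign (−1)^0·+1^1·+1^0 = +1.
Ram(-2, 57057) = {7, 13}; no ℚ_7-point on the conic.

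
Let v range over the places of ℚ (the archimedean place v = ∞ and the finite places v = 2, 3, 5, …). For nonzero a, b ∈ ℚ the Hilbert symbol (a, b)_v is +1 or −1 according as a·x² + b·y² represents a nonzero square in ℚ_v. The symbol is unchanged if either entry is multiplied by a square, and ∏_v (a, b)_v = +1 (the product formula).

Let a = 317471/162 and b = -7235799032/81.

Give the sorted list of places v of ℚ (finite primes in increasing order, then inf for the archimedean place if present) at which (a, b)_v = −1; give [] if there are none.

[19, 37]

(a, b) ≡ (12958, -305102) mod (ℚ^×)²; places V = {2, 3, 7, 11, 19, 31, 37, ∞}.
(a,b)_11: α=1, u≡1; β=2, v≡3 (mod 11); (1|11)=+1, (3|11)=+1; sign (−1)^0·+1^2·+1^1 = +1.
(a,b)_7: α=2, u≡4; β=3, v≡6 (mod 7); (4|7)=+1, (6|7)=-1; sign (−1)^0·+1^3·-1^2 = +1.
(a,b)_∞: sgn(12958)=+, sgn(-305102)=−, so +1.
(a,b)_3: α=-4, u≡1; β=-4, v≡1 (mod 3); (1|3)=+1, (1|3)=+1; sign (−1)^0·+1^-4·+1^-4 = +1.
(a,b)_31: α=1, u≡6; β=1, v≡9 (mod 31); (6|31)=-1, (9|31)=+1; sign (−1)^1·-1^1·+1^1 = +1.
(a,b)_19: α=1, u≡16; β=1, v≡9 (mod 19); (16|19)=+1, (9|19)=+1; sign (−1)^1·+1^1·+1^1 = -1.
(a,b)_2: α=-1, β=3; u≡7, v≡1 (mod 8); ε(u)ε(v)=1·0, αω(v)=-1·0, βω(u)=3·0; sum ≡ 0  ⇒  +1.
(a,b)_37: α=0, u≡14; β=1, v≡31 (mod 37); (14|37)=-1, (31|37)=-1; sign (−1)^0·-1^1·-1^0 = -1.
(12958, -305102 / ℚ) ramifies at {19, 37}: a division algebra.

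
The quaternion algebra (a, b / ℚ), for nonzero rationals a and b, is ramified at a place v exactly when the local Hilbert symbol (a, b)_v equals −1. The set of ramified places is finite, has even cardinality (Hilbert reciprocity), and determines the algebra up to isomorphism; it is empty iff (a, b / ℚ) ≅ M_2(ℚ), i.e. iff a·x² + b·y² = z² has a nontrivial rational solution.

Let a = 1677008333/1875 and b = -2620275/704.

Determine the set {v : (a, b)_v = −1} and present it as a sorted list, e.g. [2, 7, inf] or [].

Mod squares: a ≡ 143871, b ≡ -23529. Check v ∈ {∞, 2, 3, 5, 7, 11, 13, 17, 23, 31}.
v=23: a=23^0·(≡13), b=23^1·(≡16) mod 23; (13|23)=+1, (16|23)=+1; (−1)^{0·1·11}·(+1)^1·(+1)^0 = +1.
v=3: a=3^-1·(≡2), b=3^1·(≡2) mod 3; (2|3)=-1, (2|3)=-1; (−1)^{-1·1·1}·(-1)^1·(-1)^-1 = -1.
v=7: a=7^1·(≡1), b=7^2·(≡3) mod 7; (1|7)=+1, (3|7)=-1; (−1)^{1·2·3}·(+1)^2·(-1)^1 = -1.
v=13: a=13^1·(≡1), b=13^0·(≡9) mod 13; (1|13)=+1, (9|13)=+1; (−1)^{1·0·6}·(+1)^0·(+1)^1 = +1.
v=11: a=11^2·(≡7), b=11^-1·(≡10) mod 11; (7|11)=-1, (10|11)=-1; (−1)^{2·-1·5}·(-1)^-1·(-1)^2 = -1.
v=∞: 143871 > 0 and -23529 < 0  ⇒  (a,b)_∞ = +1.
v=5: a=5^-4·(≡1), b=5^2·(≡1) mod 5; (1|5)=+1, (1|5)=+1; (−1)^{-4·2·2}·(+1)^2·(+1)^-4 = +1.
v=2: v_2(a)=0, v_2(b)=-6; units ≡ 7, 7 (mod 8); ε·ε+αω+βω = 1·1+0·0+-6·0 ≡ 1  ⇒  (a,b)_2 = -1.
v=17: a=17^3·(≡3), b=17^0·(≡15) mod 17; (3|17)=-1, (15|17)=+1; (−1)^{3·0·8}·(-1)^0·(+1)^3 = +1.
v=31: a=31^1·(≡6), b=31^1·(≡9) mod 31; (6|31)=-1, (9|31)=+1; (−1)^{1·1·15}·(-1)^1·(+1)^1 = +1.
Ram(143871, -23529) = {2, 3, 7, 11}; no ℚ_2-point on the conic.

[2, 3, 7, 11]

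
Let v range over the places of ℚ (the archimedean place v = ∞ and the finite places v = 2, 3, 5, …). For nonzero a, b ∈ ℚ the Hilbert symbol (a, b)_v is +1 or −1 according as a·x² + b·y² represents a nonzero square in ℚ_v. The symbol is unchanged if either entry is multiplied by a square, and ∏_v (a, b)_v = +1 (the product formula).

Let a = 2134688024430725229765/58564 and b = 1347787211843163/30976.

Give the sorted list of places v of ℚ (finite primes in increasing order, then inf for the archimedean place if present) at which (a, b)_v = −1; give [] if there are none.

[3, 5]

Mod squares: a ≡ 4485, b ≡ 3. Check v ∈ {∞, 2, 3, 5, 7, 11, 13, 19, 23, 37, 41}.
v=11: a=11^-4·(≡6), b=11^-2·(≡1) mod 11; (6|11)=-1, (1|11)=+1; (−1)^{-4·-2·5}·(-1)^-2·(+1)^-4 = +1.
v=3: a=3^5·(≡1), b=3^1·(≡1) mod 3; (1|3)=+1, (1|3)=+1; (−1)^{5·1·1}·(+1)^1·(+1)^5 = -1.
v=41: a=41^2·(≡5), b=41^2·(≡24) mod 41; (5|41)=+1, (24|41)=-1; (−1)^{2·2·20}·(+1)^2·(-1)^2 = +1.
v=5: a=5^1·(≡2), b=5^0·(≡3) mod 5; (2|5)=-1, (3|5)=-1; (−1)^{1·0·2}·(-1)^0·(-1)^1 = -1.
v=∞: 4485 > 0 and 3 > 0  ⇒  (a,b)_∞ = +1.
v=19: a=19^0·(≡9), b=19^2·(≡14) mod 19; (9|19)=+1, (14|19)=-1; (−1)^{0·2·9}·(+1)^2·(-1)^0 = +1.
v=37: a=37^2·(≡15), b=37^0·(≡3) mod 37; (15|37)=-1, (3|37)=+1; (−1)^{2·0·18}·(-1)^0·(+1)^2 = +1.
v=7: a=7^0·(≡6), b=7^2·(≡6) mod 7; (6|7)=-1, (6|7)=-1; (−1)^{0·2·3}·(-1)^2·(-1)^0 = +1.
v=23: a=23^3·(≡17), b=23^2·(≡12) mod 23; (17|23)=-1, (12|23)=+1; (−1)^{3·2·11}·(-1)^2·(+1)^3 = +1.
v=2: v_2(a)=-2, v_2(b)=-8; units ≡ 5, 3 (mod 8); ε·ε+αω+βω = 0·1+-2·1+-8·1 ≡ 0  ⇒  (a,b)_2 = +1.
v=13: a=13^7·(≡5), b=13^4·(≡1) mod 13; (5|13)=-1, (1|13)=+1; (−1)^{7·4·6}·(-1)^4·(+1)^7 = +1.
(4485, 3 / ℚ) ramifies at {3, 5}: a division algebra.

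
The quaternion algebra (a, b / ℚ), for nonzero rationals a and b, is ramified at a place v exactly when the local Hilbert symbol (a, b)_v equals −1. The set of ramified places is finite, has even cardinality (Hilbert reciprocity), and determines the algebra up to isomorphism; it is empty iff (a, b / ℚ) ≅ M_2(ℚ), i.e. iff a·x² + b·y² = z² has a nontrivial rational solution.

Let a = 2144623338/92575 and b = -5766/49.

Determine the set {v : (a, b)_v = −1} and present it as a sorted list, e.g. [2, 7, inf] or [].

[3, 13]

(a, b) ≡ (6006, -6) mod (ℚ^×)²; places V = {2, 3, 5, 7, 11, 13, 17, 23, 31, ∞}.
(a,b)_31: α=2, u≡24; β=2, v≡10 (mod 31); (24|31)=-1, (10|31)=+1; sign (−1)^0·-1^2·+1^2 = +1.
(a,b)_7: α=-1, u≡2; β=-2, v≡2 (mod 7); (2|7)=+1, (2|7)=+1; sign (−1)^0·+1^-2·+1^-1 = +1.
(a,b)_23: α=-2, u≡18; β=0, v≡10 (mod 23); (18|23)=+1, (10|23)=-1; sign (−1)^0·+1^0·-1^-2 = +1.
(a,b)_3: α=3, u≡1; β=1, v≡1 (mod 3); (1|3)=+1, (1|3)=+1; sign (−1)^1·+1^1·+1^3 = -1.
(a,b)_5: α=-2, u≡1; β=0, v≡1 (mod 5); (1|5)=+1, (1|5)=+1; sign (−1)^0·+1^0·+1^-2 = +1.
(a,b)_11: α=1, u≡2; β=0, v≡4 (mod 11); (2|11)=-1, (4|11)=+1; sign (−1)^0·-1^0·+1^1 = +1.
(a,b)_13: α=1, u≡6; β=0, v≡11 (mod 13); (6|13)=-1, (11|13)=-1; sign (−1)^0·-1^0·-1^1 = -1.
(a,b)_∞: sgn(6006)=+, sgn(-6)=−, so +1.
(a,b)_2: α=1, β=1; u≡3, v≡5 (mod 8); ε(u)ε(v)=1·0, αω(v)=1·1, βω(u)=1·1; sum ≡ 0  ⇒  +1.
(a,b)_17: α=2, u≡7; β=0, v≡10 (mod 17); (7|17)=-1, (10|17)=-1; sign (−1)^0·-1^0·-1^2 = +1.
(6006, -6 / ℚ) ramifies at {3, 13}: a division algebra.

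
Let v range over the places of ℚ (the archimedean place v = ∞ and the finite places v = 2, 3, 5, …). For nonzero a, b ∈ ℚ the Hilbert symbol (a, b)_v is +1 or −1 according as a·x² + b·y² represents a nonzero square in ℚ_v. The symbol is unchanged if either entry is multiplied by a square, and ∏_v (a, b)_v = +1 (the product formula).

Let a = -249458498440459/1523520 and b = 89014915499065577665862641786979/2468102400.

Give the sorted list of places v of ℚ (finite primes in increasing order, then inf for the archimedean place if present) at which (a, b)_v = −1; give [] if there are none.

Mod squares: a ≡ -14368655, b ≡ 70091. Check v ∈ {∞, 2, 3, 5, 7, 11, 17, 19, 23, 31, 41}.
v=17: a=17^1·(≡4), b=17^3·(≡16) mod 17; (4|17)=+1, (16|17)=+1; (−1)^{1·3·8}·(+1)^3·(+1)^1 = +1.
v=2: v_2(a)=-6, v_2(b)=-8; units ≡ 1, 3 (mod 8); ε·ε+αω+βω = 0·1+-6·1+-8·0 ≡ 0  ⇒  (a,b)_2 = +1.
v=31: a=31^1·(≡8), b=31^3·(≡26) mod 31; (8|31)=+1, (26|31)=-1; (−1)^{1·3·15}·(+1)^3·(-1)^1 = +1.
v=∞: -14368655 < 0 and 70091 > 0  ⇒  (a,b)_∞ = +1.
v=11: a=11^6·(≡2), b=11^12·(≡2) mod 11; (2|11)=-1, (2|11)=-1; (−1)^{6·12·5}·(-1)^12·(-1)^6 = +1.
v=23: a=23^-2·(≡17), b=23^-2·(≡14) mod 23; (17|23)=-1, (14|23)=-1; (−1)^{-2·-2·11}·(-1)^-2·(-1)^-2 = +1.
v=41: a=41^1·(≡14), b=41^2·(≡12) mod 41; (14|41)=-1, (12|41)=-1; (−1)^{1·2·20}·(-1)^2·(-1)^1 = -1.
v=7: a=7^3·(≡2), b=7^5·(≡6) mod 7; (2|7)=+1, (6|7)=-1; (−1)^{3·5·3}·(+1)^5·(-1)^3 = +1.
v=19: a=19^1·(≡3), b=19^3·(≡18) mod 19; (3|19)=-1, (18|19)=-1; (−1)^{1·3·9}·(-1)^3·(-1)^1 = -1.
v=3: a=3^-2·(≡1), b=3^-6·(≡2) mod 3; (1|3)=+1, (2|3)=-1; (−1)^{-2·-6·1}·(+1)^-6·(-1)^-2 = +1.
v=5: a=5^-1·(≡4), b=5^-2·(≡4) mod 5; (4|5)=+1, (4|5)=+1; (−1)^{-1·-2·2}·(+1)^-2·(+1)^-1 = +1.
|Ram(-14368655, 70091)| = 2, even; anisotropic at {19, 41}.

[19, 41]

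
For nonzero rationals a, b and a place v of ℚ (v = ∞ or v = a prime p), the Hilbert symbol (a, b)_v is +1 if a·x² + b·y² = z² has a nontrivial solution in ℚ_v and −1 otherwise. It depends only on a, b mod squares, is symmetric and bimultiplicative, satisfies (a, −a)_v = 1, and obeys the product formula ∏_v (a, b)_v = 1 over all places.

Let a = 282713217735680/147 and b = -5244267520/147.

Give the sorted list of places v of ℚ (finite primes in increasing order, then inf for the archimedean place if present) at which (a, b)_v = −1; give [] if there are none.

[3, 31]

Mod squares: a ≡ 285, b ≡ -15364065. Check v ∈ {∞, 2, 3, 5, 7, 19, 31, 37, 47}.
v=7: a=7^-2·(≡6), b=7^-2·(≡4) mod 7; (6|7)=-1, (4|7)=+1; (−1)^{-2·-2·3}·(-1)^-2·(+1)^-2 = +1.
v=19: a=19^1·(≡15), b=19^1·(≡7) mod 19; (15|19)=-1, (7|19)=+1; (−1)^{1·1·9}·(-1)^1·(+1)^1 = +1.
v=37: a=37^2·(≡34), b=37^1·(≡24) mod 37; (34|37)=+1, (24|37)=-1; (−1)^{2·1·18}·(+1)^1·(-1)^2 = +1.
v=2: v_2(a)=10, v_2(b)=10; units ≡ 5, 7 (mod 8); ε·ε+αω+βω = 0·1+10·0+10·1 ≡ 0  ⇒  (a,b)_2 = +1.
v=∞: 285 > 0 and -15364065 < 0  ⇒  (a,b)_∞ = +1.
v=5: a=5^1·(≡3), b=5^1·(≡3) mod 5; (3|5)=-1, (3|5)=-1; (−1)^{1·1·2}·(-1)^1·(-1)^1 = +1.
v=3: a=3^-1·(≡2), b=3^-1·(≡2) mod 3; (2|3)=-1, (2|3)=-1; (−1)^{-1·-1·1}·(-1)^-1·(-1)^-1 = -1.
v=31: a=31^2·(≡21), b=31^1·(≡24) mod 31; (21|31)=-1, (24|31)=-1; (−1)^{2·1·15}·(-1)^1·(-1)^2 = -1.
v=47: a=47^2·(≡25), b=47^1·(≡16) mod 47; (25|47)=+1, (16|47)=+1; (−1)^{2·1·23}·(+1)^1·(+1)^2 = +1.
Ram(285, -15364065) = {3, 31}; no ℚ_3-point on the conic.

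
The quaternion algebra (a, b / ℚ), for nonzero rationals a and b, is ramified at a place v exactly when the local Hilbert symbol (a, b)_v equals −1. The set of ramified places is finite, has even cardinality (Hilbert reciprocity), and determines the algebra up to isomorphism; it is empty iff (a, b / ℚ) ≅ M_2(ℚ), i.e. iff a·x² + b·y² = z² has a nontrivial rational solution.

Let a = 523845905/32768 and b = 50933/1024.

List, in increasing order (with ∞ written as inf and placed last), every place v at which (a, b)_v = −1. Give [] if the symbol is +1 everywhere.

[2, 5]

Mod squares: a ≡ 9010, b ≡ 53. Check v ∈ {∞, 2, 5, 11, 17, 31, 53}.
v=53: a=53^1·(≡28), b=53^1·(≡16) mod 53; (28|53)=+1, (16|53)=+1; (−1)^{1·1·26}·(+1)^1·(+1)^1 = +1.
v=2: v_2(a)=-15, v_2(b)=-10; units ≡ 1, 5 (mod 8); ε·ε+αω+βω = 0·0+-15·1+-10·0 ≡ 1  ⇒  (a,b)_2 = -1.
v=31: a=31^2·(≡1), b=31^2·(≡22) mod 31; (1|31)=+1, (22|31)=-1; (−1)^{2·2·15}·(+1)^2·(-1)^2 = +1.
v=11: a=11^2·(≡9), b=11^0·(≡3) mod 11; (9|11)=+1, (3|11)=+1; (−1)^{2·0·5}·(+1)^0·(+1)^2 = +1.
v=∞: 9010 > 0 and 53 > 0  ⇒  (a,b)_∞ = +1.
v=5: a=5^1·(≡2), b=5^0·(≡2) mod 5; (2|5)=-1, (2|5)=-1; (−1)^{1·0·2}·(-1)^0·(-1)^1 = -1.
v=17: a=17^1·(≡3), b=17^0·(≡13) mod 17; (3|17)=-1, (13|17)=+1; (−1)^{1·0·8}·(-1)^0·(+1)^1 = +1.
|Ram(9010, 53)| = 2, even; anisotropic at {2, 5}.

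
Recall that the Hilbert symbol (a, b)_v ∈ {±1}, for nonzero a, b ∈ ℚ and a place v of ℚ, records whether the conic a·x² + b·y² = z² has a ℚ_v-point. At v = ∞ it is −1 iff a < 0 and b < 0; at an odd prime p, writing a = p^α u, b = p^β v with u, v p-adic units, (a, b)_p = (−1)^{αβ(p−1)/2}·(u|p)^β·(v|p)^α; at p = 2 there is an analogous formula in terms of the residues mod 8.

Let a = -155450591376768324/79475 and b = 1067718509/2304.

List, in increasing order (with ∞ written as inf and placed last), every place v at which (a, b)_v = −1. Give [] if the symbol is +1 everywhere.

[31, 37, 41, 43]

Mod squares: a ≡ -7815379, b ≡ 17501. Check v ∈ {∞, 2, 3, 5, 7, 11, 13, 17, 19, 31, 37, 41, 43}.
v=43: a=43^3·(≡42), b=43^1·(≡28) mod 43; (42|43)=-1, (28|43)=-1; (−1)^{3·1·21}·(-1)^1·(-1)^3 = -1.
v=7: a=7^4·(≡4), b=7^0·(≡4) mod 7; (4|7)=+1, (4|7)=+1; (−1)^{4·0·3}·(+1)^0·(+1)^4 = +1.
v=∞: -7815379 < 0 and 17501 > 0  ⇒  (a,b)_∞ = +1.
v=19: a=19^0·(≡7), b=19^2·(≡3) mod 19; (7|19)=+1, (3|19)=-1; (−1)^{0·2·9}·(+1)^2·(-1)^0 = +1.
v=13: a=13^1·(≡2), b=13^2·(≡10) mod 13; (2|13)=-1, (10|13)=+1; (−1)^{1·2·6}·(-1)^2·(+1)^1 = +1.
v=11: a=11^-1·(≡5), b=11^1·(≡2) mod 11; (5|11)=+1, (2|11)=-1; (−1)^{-1·1·5}·(+1)^1·(-1)^-1 = +1.
v=17: a=17^-2·(≡3), b=17^0·(≡4) mod 17; (3|17)=-1, (4|17)=+1; (−1)^{-2·0·8}·(-1)^0·(+1)^-2 = +1.
v=41: a=41^1·(≡2), b=41^0·(≡30) mod 41; (2|41)=+1, (30|41)=-1; (−1)^{1·0·20}·(+1)^0·(-1)^1 = -1.
v=37: a=37^2·(≡14), b=37^1·(≡18) mod 37; (14|37)=-1, (18|37)=-1; (−1)^{2·1·18}·(-1)^1·(-1)^2 = -1.
v=2: v_2(a)=2, v_2(b)=-8; units ≡ 5, 5 (mod 8); ε·ε+αω+βω = 0·0+2·1+-8·1 ≡ 0  ⇒  (a,b)_2 = +1.
v=31: a=31^1·(≡14), b=31^0·(≡11) mod 31; (14|31)=+1, (11|31)=-1; (−1)^{1·0·15}·(+1)^0·(-1)^1 = -1.
v=3: a=3^2·(≡2), b=3^-2·(≡2) mod 3; (2|3)=-1, (2|3)=-1; (−1)^{2·-2·1}·(-1)^-2·(-1)^2 = +1.
v=5: a=5^-2·(≡4), b=5^0·(≡1) mod 5; (4|5)=+1, (1|5)=+1; (−1)^{-2·0·2}·(+1)^0·(+1)^-2 = +1.
(-7815379, 17501 / ℚ) ramifies at {31, 37, 41, 43}: a division algebra.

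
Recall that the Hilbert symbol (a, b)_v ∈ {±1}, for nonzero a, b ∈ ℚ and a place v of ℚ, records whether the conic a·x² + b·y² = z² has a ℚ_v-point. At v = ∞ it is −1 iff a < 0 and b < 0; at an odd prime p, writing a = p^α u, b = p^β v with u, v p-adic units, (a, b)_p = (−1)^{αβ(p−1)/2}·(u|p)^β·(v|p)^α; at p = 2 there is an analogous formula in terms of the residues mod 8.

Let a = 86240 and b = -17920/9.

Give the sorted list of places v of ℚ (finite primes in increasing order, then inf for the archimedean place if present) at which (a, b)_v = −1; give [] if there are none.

(a, b) ≡ (110, -70) mod (ℚ^×)²; places V = {2, 3, 5, 7, 11, ∞}.
(a,b)_7: α=2, u≡3; β=1, v≡1 (mod 7); (3|7)=-1, (1|7)=+1; sign (−1)^0·-1^1·+1^2 = -1.
(a,b)_∞: sgn(110)=+, sgn(-70)=−, so +1.
(a,b)_5: α=1, u≡3; β=1, v≡4 (mod 5); (3|5)=-1, (4|5)=+1; sign (−1)^0·-1^1·+1^1 = -1.
(a,b)_3: α=0, u≡2; β=-2, v≡2 (mod 3); (2|3)=-1, (2|3)=-1; sign (−1)^0·-1^-2·-1^0 = +1.
(a,b)_2: α=5, β=9; u≡7, v≡5 (mod 8); ε(u)ε(v)=1·0, αω(v)=5·1, βω(u)=9·0; sum ≡ 1  ⇒  -1.
(a,b)_11: α=1, u≡8; β=0, v≡6 (mod 11); (8|11)=-1, (6|11)=-1; sign (−1)^0·-1^0·-1^1 = -1.
(110, -70 / ℚ) ramifies at {2, 5, 7, 11}: a division algebra.

[2, 5, 7, 11]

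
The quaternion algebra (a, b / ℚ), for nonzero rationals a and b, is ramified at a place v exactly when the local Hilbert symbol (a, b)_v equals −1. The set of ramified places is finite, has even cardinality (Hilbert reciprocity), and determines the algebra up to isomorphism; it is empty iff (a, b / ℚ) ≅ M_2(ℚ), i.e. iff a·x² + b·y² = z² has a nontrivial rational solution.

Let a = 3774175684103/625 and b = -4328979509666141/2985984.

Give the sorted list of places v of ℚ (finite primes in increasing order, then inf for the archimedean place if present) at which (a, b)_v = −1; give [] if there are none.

[2, 31]

(a, b) ≡ (5423, -6220181) mod (ℚ^×)²; places V = {2, 3, 5, 11, 17, 23, 29, 31, 37, ∞}.
(a,b)_2: α=0, β=-12; u≡7, v≡3 (mod 8); ε(u)ε(v)=1·1, αω(v)=0·1, βω(u)=-12·0; sum ≡ 1  ⇒  -1.
(a,b)_3: α=0, u≡2; β=-6, v≡1 (mod 3); (2|3)=-1, (1|3)=+1; sign (−1)^0·-1^-6·+1^0 = +1.
(a,b)_5: α=-4, u≡3; β=0, v≡1 (mod 5); (3|5)=-1, (1|5)=+1; sign (−1)^0·-1^0·+1^-4 = +1.
(a,b)_17: α=1, u≡9; β=1, v≡8 (mod 17); (9|17)=+1, (8|17)=+1; sign (−1)^0·+1^1·+1^1 = +1.
(a,b)_29: α=1, u≡6; β=1, v≡28 (mod 29); (6|29)=+1, (28|29)=+1; sign (−1)^0·+1^1·+1^1 = +1.
(a,b)_∞: sgn(5423)=+, sgn(-6220181)=−, so +1.
(a,b)_23: α=2, u≡6; β=2, v≡8 (mod 23); (6|23)=+1, (8|23)=+1; sign (−1)^0·+1^2·+1^2 = +1.
(a,b)_31: α=2, u≡27; β=3, v≡29 (mod 31); (27|31)=-1, (29|31)=-1; sign (−1)^0·-1^3·-1^2 = -1.
(a,b)_11: α=1, u≡9; β=1, v≡10 (mod 11); (9|11)=+1, (10|11)=-1; sign (−1)^1·+1^1·-1^1 = +1.
(a,b)_37: α=2, u≡30; β=3, v≡2 (mod 37); (30|37)=+1, (2|37)=-1; sign (−1)^0·+1^3·-1^2 = +1.
Ram(5423, -6220181) = {2, 31}; no ℚ_2-point on the conic.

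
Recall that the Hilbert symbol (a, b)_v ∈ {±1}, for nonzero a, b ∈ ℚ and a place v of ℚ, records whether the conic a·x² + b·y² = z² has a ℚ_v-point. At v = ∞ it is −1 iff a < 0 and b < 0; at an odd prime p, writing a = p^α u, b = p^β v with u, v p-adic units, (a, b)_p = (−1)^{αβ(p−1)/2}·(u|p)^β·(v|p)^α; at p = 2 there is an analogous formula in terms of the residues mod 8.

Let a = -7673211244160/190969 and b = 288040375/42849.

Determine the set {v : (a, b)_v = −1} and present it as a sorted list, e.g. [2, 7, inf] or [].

[2, 31]

Mod squares: a ≡ -20221610, b ≡ 235135. Check v ∈ {∞, 2, 3, 5, 7, 11, 19, 23, 31, 37, 41, 43}.
v=5: a=5^1·(≡2), b=5^3·(≡2) mod 5; (2|5)=-1, (2|5)=-1; (−1)^{1·3·2}·(-1)^3·(-1)^1 = +1.
v=43: a=43^1·(≡41), b=43^0·(≡11) mod 43; (41|43)=+1, (11|43)=+1; (−1)^{1·0·21}·(+1)^0·(+1)^1 = +1.
v=3: a=3^0·(≡1), b=3^-4·(≡1) mod 3; (1|3)=+1, (1|3)=+1; (−1)^{0·-4·1}·(+1)^-4·(+1)^0 = +1.
v=41: a=41^1·(≡16), b=41^1·(≡37) mod 41; (16|41)=+1, (37|41)=+1; (−1)^{1·1·20}·(+1)^1·(+1)^1 = +1.
v=31: a=31^1·(≡3), b=31^1·(≡17) mod 31; (3|31)=-1, (17|31)=-1; (−1)^{1·1·15}·(-1)^1·(-1)^1 = -1.
v=2: v_2(a)=7, v_2(b)=0; units ≡ 3, 7 (mod 8); ε·ε+αω+βω = 1·1+7·0+0·1 ≡ 1  ⇒  (a,b)_2 = -1.
v=19: a=19^-2·(≡18), b=19^0·(≡13) mod 19; (18|19)=-1, (13|19)=-1; (−1)^{-2·0·9}·(-1)^0·(-1)^-2 = +1.
v=11: a=11^2·(≡1), b=11^0·(≡10) mod 11; (1|11)=+1, (10|11)=-1; (−1)^{2·0·5}·(+1)^0·(-1)^2 = +1.
v=7: a=7^2·(≡4), b=7^2·(≡3) mod 7; (4|7)=+1, (3|7)=-1; (−1)^{2·2·3}·(+1)^2·(-1)^2 = +1.
v=37: a=37^1·(≡4), b=37^1·(≡25) mod 37; (4|37)=+1, (25|37)=+1; (−1)^{1·1·18}·(+1)^1·(+1)^1 = +1.
v=∞: -20221610 < 0 and 235135 > 0  ⇒  (a,b)_∞ = +1.
v=23: a=23^-2·(≡16), b=23^-2·(≡3) mod 23; (16|23)=+1, (3|23)=+1; (−1)^{-2·-2·11}·(+1)^-2·(+1)^-2 = +1.
|Ram(-20221610, 235135)| = 2, even; anisotropic at {2, 31}.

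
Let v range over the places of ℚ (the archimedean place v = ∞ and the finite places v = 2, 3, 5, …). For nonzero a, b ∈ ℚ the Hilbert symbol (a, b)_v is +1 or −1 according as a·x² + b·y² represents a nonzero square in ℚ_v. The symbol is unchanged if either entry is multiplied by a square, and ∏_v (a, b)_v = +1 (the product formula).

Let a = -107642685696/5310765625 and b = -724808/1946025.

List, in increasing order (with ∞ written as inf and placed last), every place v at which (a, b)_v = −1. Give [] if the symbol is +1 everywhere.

(a, b) ≡ (-4641, -2) mod (ℚ^×)²; places V = {2, 3, 5, 7, 11, 13, 17, 31, 43, 53, ∞}.
(a,b)_31: α=0, u≡7; β=-2, v≡22 (mod 31); (7|31)=+1, (22|31)=-1; sign (−1)^0·+1^-2·-1^0 = +1.
(a,b)_43: α=2, u≡22; β=2, v≡25 (mod 43); (22|43)=-1, (25|43)=+1; sign (−1)^0·-1^2·+1^2 = +1.
(a,b)_11: α=-2, u≡9; β=0, v≡1 (mod 11); (9|11)=+1, (1|11)=+1; sign (−1)^0·+1^0·+1^-2 = +1.
(a,b)_53: α=-2, u≡31; β=0, v≡45 (mod 53); (31|53)=-1, (45|53)=-1; sign (−1)^0·-1^0·-1^-2 = +1.
(a,b)_2: α=8, β=3; u≡7, v≡7 (mod 8); ε(u)ε(v)=1·1, αω(v)=8·0, βω(u)=3·0; sum ≡ 1  ⇒  -1.
(a,b)_3: α=1, u≡1; β=-4, v≡1 (mod 3); (1|3)=+1, (1|3)=+1; sign (−1)^0·+1^-4·+1^1 = +1.
(a,b)_13: α=1, u≡2; β=0, v≡11 (mod 13); (2|13)=-1, (11|13)=-1; sign (−1)^0·-1^0·-1^1 = -1.
(a,b)_∞: sgn(-4641)=−, sgn(-2)=−, so -1.
(a,b)_17: α=1, u≡8; β=0, v≡4 (mod 17); (8|17)=+1, (4|17)=+1; sign (−1)^0·+1^0·+1^1 = +1.
(a,b)_7: α=3, u≡2; β=2, v≡5 (mod 7); (2|7)=+1, (5|7)=-1; sign (−1)^0·+1^2·-1^3 = -1.
(a,b)_5: α=-6, u≡1; β=-2, v≡2 (mod 5); (1|5)=+1, (2|5)=-1; sign (−1)^0·+1^-2·-1^-6 = +1.
|Ram(-4641, -2)| = 4, even; anisotropic at {2, 7, 13, ∞}.

[2, 7, 13, inf]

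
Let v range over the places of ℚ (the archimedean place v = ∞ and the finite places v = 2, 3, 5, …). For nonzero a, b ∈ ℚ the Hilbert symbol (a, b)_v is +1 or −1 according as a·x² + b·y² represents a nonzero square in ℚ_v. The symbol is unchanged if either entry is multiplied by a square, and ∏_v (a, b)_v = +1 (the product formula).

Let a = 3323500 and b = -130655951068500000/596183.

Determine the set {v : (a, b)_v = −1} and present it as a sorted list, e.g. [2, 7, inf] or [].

Mod squares: a ≡ 115, b ≡ -782. Check v ∈ {∞, 2, 3, 5, 7, 11, 13, 17, 23}.
v=7: a=7^0·(≡5), b=7^-2·(≡4) mod 7; (5|7)=-1, (4|7)=+1; (−1)^{0·-2·3}·(-1)^-2·(+1)^0 = +1.
v=13: a=13^0·(≡11), b=13^2·(≡5) mod 13; (11|13)=-1, (5|13)=-1; (−1)^{0·2·6}·(-1)^2·(-1)^0 = +1.
v=17: a=17^2·(≡8), b=17^5·(≡3) mod 17; (8|17)=+1, (3|17)=-1; (−1)^{2·5·8}·(+1)^5·(-1)^2 = +1.
v=5: a=5^3·(≡3), b=5^6·(≡2) mod 5; (3|5)=-1, (2|5)=-1; (−1)^{3·6·2}·(-1)^6·(-1)^3 = -1.
v=∞: 115 > 0 and -782 < 0  ⇒  (a,b)_∞ = +1.
v=2: v_2(a)=2, v_2(b)=5; units ≡ 3, 1 (mod 8); ε·ε+αω+βω = 1·0+2·0+5·1 ≡ 1  ⇒  (a,b)_2 = -1.
v=3: a=3^0·(≡1), b=3^2·(≡1) mod 3; (1|3)=+1, (1|3)=+1; (−1)^{0·2·1}·(+1)^2·(+1)^0 = +1.
v=11: a=11^0·(≡4), b=11^2·(≡8) mod 11; (4|11)=+1, (8|11)=-1; (−1)^{0·2·5}·(+1)^2·(-1)^0 = +1.
v=23: a=23^1·(≡14), b=23^-3·(≡13) mod 23; (14|23)=-1, (13|23)=+1; (−1)^{1·-3·11}·(-1)^-3·(+1)^1 = +1.
(115, -782 / ℚ) ramifies at {2, 5}: a division algebra.

[2, 5]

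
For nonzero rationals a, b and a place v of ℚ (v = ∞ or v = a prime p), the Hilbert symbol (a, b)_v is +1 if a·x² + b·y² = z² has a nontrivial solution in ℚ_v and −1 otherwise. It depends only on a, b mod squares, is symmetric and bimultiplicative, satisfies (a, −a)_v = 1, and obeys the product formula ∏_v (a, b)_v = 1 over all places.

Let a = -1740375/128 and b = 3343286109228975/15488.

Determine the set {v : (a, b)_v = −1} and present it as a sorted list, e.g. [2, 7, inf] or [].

(a, b) ≡ (-15470, 78) mod (ℚ^×)²; places V = {2, 3, 5, 7, 11, 13, 17, 19, ∞}.
(a,b)_3: α=2, u≡1; β=5, v≡2 (mod 3); (1|3)=+1, (2|3)=-1; sign (−1)^0·+1^5·-1^2 = +1.
(a,b)_∞: sgn(-15470)=−, sgn(78)=+, so +1.
(a,b)_5: α=3, u≡4; β=2, v≡3 (mod 5); (4|5)=+1, (3|5)=-1; sign (−1)^0·+1^2·-1^3 = -1.
(a,b)_17: α=1, u≡15; β=2, v≡10 (mod 17); (15|17)=+1, (10|17)=-1; sign (−1)^0·+1^2·-1^1 = -1.
(a,b)_7: α=1, u≡4; β=4, v≡2 (mod 7); (4|7)=+1, (2|7)=+1; sign (−1)^0·+1^4·+1^1 = +1.
(a,b)_19: α=0, u≡14; β=2, v≡10 (mod 19); (14|19)=-1, (10|19)=-1; sign (−1)^0·-1^2·-1^0 = +1.
(a,b)_11: α=0, u≡8; β=-2, v≡9 (mod 11); (8|11)=-1, (9|11)=+1; sign (−1)^0·-1^-2·+1^0 = +1.
(a,b)_13: α=1, u≡7; β=3, v≡8 (mod 13); (7|13)=-1, (8|13)=-1; sign (−1)^0·-1^3·-1^1 = +1.
(a,b)_2: α=-7, β=-7; u≡1, v≡7 (mod 8); ε(u)ε(v)=0·1, αω(v)=-7·0, βω(u)=-7·0; sum ≡ 0  ⇒  +1.
Ram(-15470, 78) = {5, 17}; no ℚ_5-point on the conic.

[5, 17]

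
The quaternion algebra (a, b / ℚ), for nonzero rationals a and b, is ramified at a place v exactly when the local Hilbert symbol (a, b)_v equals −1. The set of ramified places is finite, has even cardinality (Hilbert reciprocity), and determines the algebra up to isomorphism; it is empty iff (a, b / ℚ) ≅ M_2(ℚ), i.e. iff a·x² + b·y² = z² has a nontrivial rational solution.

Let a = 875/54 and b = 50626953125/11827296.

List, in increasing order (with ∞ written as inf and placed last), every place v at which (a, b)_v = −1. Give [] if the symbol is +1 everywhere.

[3, 5]

Mod squares: a ≡ 210, b ≡ 30. Check v ∈ {∞, 2, 3, 5, 7, 13, 23}.
v=23: a=23^0·(≡3), b=23^2·(≡17) mod 23; (3|23)=+1, (17|23)=-1; (−1)^{0·2·11}·(+1)^2·(-1)^0 = +1.
v=13: a=13^0·(≡2), b=13^-2·(≡12) mod 13; (2|13)=-1, (12|13)=+1; (−1)^{0·-2·6}·(-1)^-2·(+1)^0 = +1.
v=2: v_2(a)=-1, v_2(b)=-5; units ≡ 1, 7 (mod 8); ε·ε+αω+βω = 0·1+-1·0+-5·0 ≡ 0  ⇒  (a,b)_2 = +1.
v=7: a=7^1·(≡4), b=7^2·(≡2) mod 7; (4|7)=+1, (2|7)=+1; (−1)^{1·2·3}·(+1)^2·(+1)^1 = +1.
v=3: a=3^-3·(≡1), b=3^-7·(≡1) mod 3; (1|3)=+1, (1|3)=+1; (−1)^{-3·-7·1}·(+1)^-7·(+1)^-3 = -1.
v=∞: 210 > 0 and 30 > 0  ⇒  (a,b)_∞ = +1.
v=5: a=5^3·(≡3), b=5^9·(≡1) mod 5; (3|5)=-1, (1|5)=+1; (−1)^{3·9·2}·(-1)^9·(+1)^3 = -1.
Ram(210, 30) = {3, 5}; no ℚ_3-point on the conic.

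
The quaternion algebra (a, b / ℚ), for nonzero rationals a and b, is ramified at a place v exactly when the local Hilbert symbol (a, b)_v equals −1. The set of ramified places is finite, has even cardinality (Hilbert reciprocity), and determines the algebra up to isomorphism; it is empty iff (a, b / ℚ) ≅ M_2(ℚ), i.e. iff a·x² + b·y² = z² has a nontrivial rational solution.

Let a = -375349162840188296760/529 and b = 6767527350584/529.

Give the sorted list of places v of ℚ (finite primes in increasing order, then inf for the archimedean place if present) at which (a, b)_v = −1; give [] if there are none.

[3, 17]

Mod squares: a ≡ -510510, b ≡ 14. Check v ∈ {∞, 2, 3, 5, 7, 11, 13, 17, 23}.
v=3: a=3^3·(≡2), b=3^0·(≡2) mod 3; (2|3)=-1, (2|3)=-1; (−1)^{3·0·1}·(-1)^0·(-1)^3 = -1.
v=7: a=7^1·(≡6), b=7^1·(≡2) mod 7; (6|7)=-1, (2|7)=+1; (−1)^{1·1·3}·(-1)^1·(+1)^1 = +1.
v=13: a=13^7·(≡4), b=13^4·(≡4) mod 13; (4|13)=+1, (4|13)=+1; (−1)^{7·4·6}·(+1)^4·(+1)^7 = +1.
v=∞: -510510 < 0 and 14 > 0  ⇒  (a,b)_∞ = +1.
v=11: a=11^5·(≡7), b=11^4·(≡4) mod 11; (7|11)=-1, (4|11)=+1; (−1)^{5·4·5}·(-1)^4·(+1)^5 = +1.
v=23: a=23^-2·(≡17), b=23^-2·(≡14) mod 23; (17|23)=-1, (14|23)=-1; (−1)^{-2·-2·11}·(-1)^-2·(-1)^-2 = +1.
v=2: v_2(a)=3, v_2(b)=3; units ≡ 1, 7 (mod 8); ε·ε+αω+βω = 0·1+3·0+3·0 ≡ 0  ⇒  (a,b)_2 = +1.
v=5: a=5^1·(≡2), b=5^0·(≡1) mod 5; (2|5)=-1, (1|5)=+1; (−1)^{1·0·2}·(-1)^0·(+1)^1 = +1.
v=17: a=17^3·(≡15), b=17^2·(≡10) mod 17; (15|17)=+1, (10|17)=-1; (−1)^{3·2·8}·(+1)^2·(-1)^3 = -1.
Ram(-510510, 14) = {3, 17}; no ℚ_3-point on the conic.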